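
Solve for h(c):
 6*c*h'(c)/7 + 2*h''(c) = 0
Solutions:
 h(c) = C1 + C2*erf(sqrt(42)*c/14)


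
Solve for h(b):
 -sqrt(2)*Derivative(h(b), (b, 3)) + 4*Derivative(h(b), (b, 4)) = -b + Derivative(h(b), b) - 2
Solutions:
 h(b) = C1 + C2*exp(b*(-2^(1/3)*(sqrt(2) + 108 + sqrt(-2 + (sqrt(2) + 108)^2))^(1/3) - 2^(2/3)/(sqrt(2) + 108 + sqrt(-2 + (sqrt(2) + 108)^2))^(1/3) + 2*sqrt(2))/24)*sin(2^(1/3)*sqrt(3)*b*(-(sqrt(2) + 108 + sqrt(-2 + (sqrt(2) + 108)^2))^(1/3) + 2^(1/3)/(sqrt(2) + 108 + sqrt(-2 + (sqrt(2) + 108)^2))^(1/3))/24) + C3*exp(b*(-2^(1/3)*(sqrt(2) + 108 + sqrt(-2 + (sqrt(2) + 108)^2))^(1/3) - 2^(2/3)/(sqrt(2) + 108 + sqrt(-2 + (sqrt(2) + 108)^2))^(1/3) + 2*sqrt(2))/24)*cos(2^(1/3)*sqrt(3)*b*(-(sqrt(2) + 108 + sqrt(-2 + (sqrt(2) + 108)^2))^(1/3) + 2^(1/3)/(sqrt(2) + 108 + sqrt(-2 + (sqrt(2) + 108)^2))^(1/3))/24) + C4*exp(b*(2^(2/3)/(sqrt(2) + 108 + sqrt(-2 + (sqrt(2) + 108)^2))^(1/3) + sqrt(2) + 2^(1/3)*(sqrt(2) + 108 + sqrt(-2 + (sqrt(2) + 108)^2))^(1/3))/12) + b^2/2 + 2*b


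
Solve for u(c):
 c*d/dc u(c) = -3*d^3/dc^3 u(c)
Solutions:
 u(c) = C1 + Integral(C2*airyai(-3^(2/3)*c/3) + C3*airybi(-3^(2/3)*c/3), c)


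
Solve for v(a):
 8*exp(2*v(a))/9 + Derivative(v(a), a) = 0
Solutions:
 v(a) = log(-1/(C1 - 8*a))/2 - log(2)/2 + log(3)
 v(a) = log(-sqrt(1/(C1 + 8*a))) - log(2)/2 + log(3)


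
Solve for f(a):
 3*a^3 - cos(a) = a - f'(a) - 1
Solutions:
 f(a) = C1 - 3*a^4/4 + a^2/2 - a + sin(a)


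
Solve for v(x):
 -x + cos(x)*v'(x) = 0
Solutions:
 v(x) = C1 + Integral(x/cos(x), x)


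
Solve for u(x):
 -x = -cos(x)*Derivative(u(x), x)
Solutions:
 u(x) = C1 + Integral(x/cos(x), x)


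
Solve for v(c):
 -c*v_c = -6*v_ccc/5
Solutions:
 v(c) = C1 + Integral(C2*airyai(5^(1/3)*6^(2/3)*c/6) + C3*airybi(5^(1/3)*6^(2/3)*c/6), c)


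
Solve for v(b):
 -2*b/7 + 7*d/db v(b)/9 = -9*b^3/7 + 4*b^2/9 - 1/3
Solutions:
 v(b) = C1 - 81*b^4/196 + 4*b^3/21 + 9*b^2/49 - 3*b/7


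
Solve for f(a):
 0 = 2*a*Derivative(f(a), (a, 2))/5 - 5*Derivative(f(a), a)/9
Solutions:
 f(a) = C1 + C2*a^(43/18)


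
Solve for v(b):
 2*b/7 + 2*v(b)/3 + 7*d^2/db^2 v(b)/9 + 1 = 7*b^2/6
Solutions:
 v(b) = C1*sin(sqrt(42)*b/7) + C2*cos(sqrt(42)*b/7) + 7*b^2/4 - 3*b/7 - 67/12


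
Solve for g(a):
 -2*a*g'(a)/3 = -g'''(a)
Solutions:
 g(a) = C1 + Integral(C2*airyai(2^(1/3)*3^(2/3)*a/3) + C3*airybi(2^(1/3)*3^(2/3)*a/3), a)


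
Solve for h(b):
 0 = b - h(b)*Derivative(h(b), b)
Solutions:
 h(b) = -sqrt(C1 + b^2)
 h(b) = sqrt(C1 + b^2)


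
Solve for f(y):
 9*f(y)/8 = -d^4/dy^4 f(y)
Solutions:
 f(y) = (C1*sin(2^(3/4)*sqrt(3)*y/4) + C2*cos(2^(3/4)*sqrt(3)*y/4))*exp(-2^(3/4)*sqrt(3)*y/4) + (C3*sin(2^(3/4)*sqrt(3)*y/4) + C4*cos(2^(3/4)*sqrt(3)*y/4))*exp(2^(3/4)*sqrt(3)*y/4)


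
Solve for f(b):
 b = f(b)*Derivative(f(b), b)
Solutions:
 f(b) = -sqrt(C1 + b^2)
 f(b) = sqrt(C1 + b^2)


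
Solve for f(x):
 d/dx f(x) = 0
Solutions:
 f(x) = C1


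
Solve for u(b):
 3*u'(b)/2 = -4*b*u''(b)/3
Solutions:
 u(b) = C1 + C2/b^(1/8)


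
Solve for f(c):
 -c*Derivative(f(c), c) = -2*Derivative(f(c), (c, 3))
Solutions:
 f(c) = C1 + Integral(C2*airyai(2^(2/3)*c/2) + C3*airybi(2^(2/3)*c/2), c)


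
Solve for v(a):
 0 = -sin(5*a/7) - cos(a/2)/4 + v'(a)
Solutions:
 v(a) = C1 + sin(a/2)/2 - 7*cos(5*a/7)/5


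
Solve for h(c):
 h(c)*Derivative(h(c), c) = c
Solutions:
 h(c) = -sqrt(C1 + c^2)
 h(c) = sqrt(C1 + c^2)


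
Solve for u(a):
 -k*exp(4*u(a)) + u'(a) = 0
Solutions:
 u(a) = log(-(-1/(C1 + 4*a*k))^(1/4))
 u(a) = log(-1/(C1 + 4*a*k))/4
 u(a) = log(-I*(-1/(C1 + 4*a*k))^(1/4))
 u(a) = log(I*(-1/(C1 + 4*a*k))^(1/4))


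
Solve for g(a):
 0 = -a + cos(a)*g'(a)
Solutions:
 g(a) = C1 + Integral(a/cos(a), a)


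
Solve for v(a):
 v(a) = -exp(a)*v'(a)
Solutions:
 v(a) = C1*exp(exp(-a))


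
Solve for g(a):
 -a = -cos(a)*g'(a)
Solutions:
 g(a) = C1 + Integral(a/cos(a), a)


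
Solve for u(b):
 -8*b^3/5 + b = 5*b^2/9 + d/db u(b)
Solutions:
 u(b) = C1 - 2*b^4/5 - 5*b^3/27 + b^2/2


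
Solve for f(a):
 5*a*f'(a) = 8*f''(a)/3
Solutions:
 f(a) = C1 + C2*erfi(sqrt(15)*a/4)


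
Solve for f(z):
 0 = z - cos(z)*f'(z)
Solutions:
 f(z) = C1 + Integral(z/cos(z), z)


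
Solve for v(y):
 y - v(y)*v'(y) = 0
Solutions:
 v(y) = -sqrt(C1 + y^2)
 v(y) = sqrt(C1 + y^2)


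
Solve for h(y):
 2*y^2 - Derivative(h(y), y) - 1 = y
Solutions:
 h(y) = C1 + 2*y^3/3 - y^2/2 - y


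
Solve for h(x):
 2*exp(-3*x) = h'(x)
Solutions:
 h(x) = C1 - 2*exp(-3*x)/3


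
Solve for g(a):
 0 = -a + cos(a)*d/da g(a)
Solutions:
 g(a) = C1 + Integral(a/cos(a), a)


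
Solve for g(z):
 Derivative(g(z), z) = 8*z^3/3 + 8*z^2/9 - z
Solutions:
 g(z) = C1 + 2*z^4/3 + 8*z^3/27 - z^2/2


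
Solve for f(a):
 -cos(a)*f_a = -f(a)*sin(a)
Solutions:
 f(a) = C1/cos(a)


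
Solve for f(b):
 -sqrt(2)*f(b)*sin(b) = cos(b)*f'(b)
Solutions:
 f(b) = C1*cos(b)^(sqrt(2))


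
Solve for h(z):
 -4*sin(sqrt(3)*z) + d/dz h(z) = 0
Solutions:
 h(z) = C1 - 4*sqrt(3)*cos(sqrt(3)*z)/3


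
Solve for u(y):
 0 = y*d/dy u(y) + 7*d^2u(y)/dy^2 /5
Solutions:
 u(y) = C1 + C2*erf(sqrt(70)*y/14)


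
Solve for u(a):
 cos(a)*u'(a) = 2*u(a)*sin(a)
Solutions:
 u(a) = C1/cos(a)^2


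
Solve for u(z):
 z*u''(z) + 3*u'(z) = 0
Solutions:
 u(z) = C1 + C2/z^2


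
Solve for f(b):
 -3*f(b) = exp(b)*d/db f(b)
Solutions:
 f(b) = C1*exp(3*exp(-b))


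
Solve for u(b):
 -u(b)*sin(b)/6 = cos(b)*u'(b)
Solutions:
 u(b) = C1*cos(b)^(1/6)


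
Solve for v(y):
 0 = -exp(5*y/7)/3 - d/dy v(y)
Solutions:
 v(y) = C1 - 7*exp(5*y/7)/15


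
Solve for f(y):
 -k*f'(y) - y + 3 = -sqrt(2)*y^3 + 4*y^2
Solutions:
 f(y) = C1 + sqrt(2)*y^4/(4*k) - 4*y^3/(3*k) - y^2/(2*k) + 3*y/k


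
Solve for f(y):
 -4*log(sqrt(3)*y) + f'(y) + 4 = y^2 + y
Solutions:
 f(y) = C1 + y^3/3 + y^2/2 + 4*y*log(y) - 8*y + y*log(9)


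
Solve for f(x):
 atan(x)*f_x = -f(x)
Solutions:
 f(x) = C1*exp(-Integral(1/atan(x), x))


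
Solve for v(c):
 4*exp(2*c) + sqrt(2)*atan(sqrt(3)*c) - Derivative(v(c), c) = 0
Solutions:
 v(c) = C1 + sqrt(2)*(c*atan(sqrt(3)*c) - sqrt(3)*log(3*c^2 + 1)/6) + 2*exp(2*c)


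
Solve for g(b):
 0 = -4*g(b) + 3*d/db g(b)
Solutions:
 g(b) = C1*exp(4*b/3)


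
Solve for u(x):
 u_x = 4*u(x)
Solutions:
 u(x) = C1*exp(4*x)


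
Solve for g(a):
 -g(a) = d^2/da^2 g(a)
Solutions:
 g(a) = C1*sin(a) + C2*cos(a)


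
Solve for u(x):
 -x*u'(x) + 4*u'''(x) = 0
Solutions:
 u(x) = C1 + Integral(C2*airyai(2^(1/3)*x/2) + C3*airybi(2^(1/3)*x/2), x)


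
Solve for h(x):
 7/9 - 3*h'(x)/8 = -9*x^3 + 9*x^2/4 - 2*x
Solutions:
 h(x) = C1 + 6*x^4 - 2*x^3 + 8*x^2/3 + 56*x/27


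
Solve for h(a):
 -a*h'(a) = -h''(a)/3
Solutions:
 h(a) = C1 + C2*erfi(sqrt(6)*a/2)


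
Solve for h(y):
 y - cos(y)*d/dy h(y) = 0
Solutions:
 h(y) = C1 + Integral(y/cos(y), y)


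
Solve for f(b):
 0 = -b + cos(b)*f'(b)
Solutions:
 f(b) = C1 + Integral(b/cos(b), b)


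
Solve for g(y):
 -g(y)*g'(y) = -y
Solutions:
 g(y) = -sqrt(C1 + y^2)
 g(y) = sqrt(C1 + y^2)


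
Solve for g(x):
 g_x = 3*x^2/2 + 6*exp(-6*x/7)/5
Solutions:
 g(x) = C1 + x^3/2 - 7*exp(-6*x/7)/5


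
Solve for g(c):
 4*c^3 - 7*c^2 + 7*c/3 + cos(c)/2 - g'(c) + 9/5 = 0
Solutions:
 g(c) = C1 + c^4 - 7*c^3/3 + 7*c^2/6 + 9*c/5 + sin(c)/2


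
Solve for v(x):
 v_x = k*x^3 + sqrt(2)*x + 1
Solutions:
 v(x) = C1 + k*x^4/4 + sqrt(2)*x^2/2 + x


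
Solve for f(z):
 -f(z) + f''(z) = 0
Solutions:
 f(z) = C1*exp(-z) + C2*exp(z)


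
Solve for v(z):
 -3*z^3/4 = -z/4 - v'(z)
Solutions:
 v(z) = C1 + 3*z^4/16 - z^2/8


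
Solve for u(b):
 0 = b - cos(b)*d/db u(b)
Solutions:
 u(b) = C1 + Integral(b/cos(b), b)


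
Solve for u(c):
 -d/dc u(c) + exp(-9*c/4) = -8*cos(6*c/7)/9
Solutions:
 u(c) = C1 + 28*sin(6*c/7)/27 - 4*exp(-9*c/4)/9


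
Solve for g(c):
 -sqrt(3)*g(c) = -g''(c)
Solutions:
 g(c) = C1*exp(-3^(1/4)*c) + C2*exp(3^(1/4)*c)


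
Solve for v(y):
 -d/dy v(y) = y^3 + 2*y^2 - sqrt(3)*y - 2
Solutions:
 v(y) = C1 - y^4/4 - 2*y^3/3 + sqrt(3)*y^2/2 + 2*y


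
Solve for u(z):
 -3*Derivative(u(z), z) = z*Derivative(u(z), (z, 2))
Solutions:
 u(z) = C1 + C2/z^2


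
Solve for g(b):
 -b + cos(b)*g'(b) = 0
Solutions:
 g(b) = C1 + Integral(b/cos(b), b)


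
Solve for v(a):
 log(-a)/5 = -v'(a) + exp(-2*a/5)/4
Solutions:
 v(a) = C1 - a*log(-a)/5 + a/5 - 5*exp(-2*a/5)/8


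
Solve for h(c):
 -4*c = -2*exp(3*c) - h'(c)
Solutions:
 h(c) = C1 + 2*c^2 - 2*exp(3*c)/3


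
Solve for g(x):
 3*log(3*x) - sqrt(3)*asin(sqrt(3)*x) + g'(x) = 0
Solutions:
 g(x) = C1 - 3*x*log(x) - 3*x*log(3) + 3*x + sqrt(3)*(x*asin(sqrt(3)*x) + sqrt(3)*sqrt(1 - 3*x^2)/3)


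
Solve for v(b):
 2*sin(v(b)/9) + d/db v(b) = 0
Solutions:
 2*b + 9*log(cos(v(b)/9) - 1)/2 - 9*log(cos(v(b)/9) + 1)/2 = C1


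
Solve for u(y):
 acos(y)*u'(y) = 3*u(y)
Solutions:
 u(y) = C1*exp(3*Integral(1/acos(y), y))


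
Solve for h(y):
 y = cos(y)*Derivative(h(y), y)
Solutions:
 h(y) = C1 + Integral(y/cos(y), y)


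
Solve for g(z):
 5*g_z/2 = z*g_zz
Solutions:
 g(z) = C1 + C2*z^(7/2)


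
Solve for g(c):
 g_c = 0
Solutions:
 g(c) = C1


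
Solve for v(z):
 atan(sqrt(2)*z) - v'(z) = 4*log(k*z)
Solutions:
 v(z) = C1 - 4*z*log(k*z) + z*atan(sqrt(2)*z) + 4*z - sqrt(2)*log(2*z^2 + 1)/4


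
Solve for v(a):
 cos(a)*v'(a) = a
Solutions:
 v(a) = C1 + Integral(a/cos(a), a)


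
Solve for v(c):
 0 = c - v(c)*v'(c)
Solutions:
 v(c) = -sqrt(C1 + c^2)
 v(c) = sqrt(C1 + c^2)


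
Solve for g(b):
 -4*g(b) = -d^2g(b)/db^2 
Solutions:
 g(b) = C1*exp(-2*b) + C2*exp(2*b)


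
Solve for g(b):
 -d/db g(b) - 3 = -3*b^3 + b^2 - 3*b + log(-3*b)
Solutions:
 g(b) = C1 + 3*b^4/4 - b^3/3 + 3*b^2/2 - b*log(-b) + b*(-2 - log(3))


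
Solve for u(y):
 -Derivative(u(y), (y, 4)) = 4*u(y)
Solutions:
 u(y) = (C1*sin(y) + C2*cos(y))*exp(-y) + (C3*sin(y) + C4*cos(y))*exp(y)


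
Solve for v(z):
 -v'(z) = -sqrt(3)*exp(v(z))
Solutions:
 v(z) = log(-1/(C1 + sqrt(3)*z))


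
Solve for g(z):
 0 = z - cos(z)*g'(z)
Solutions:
 g(z) = C1 + Integral(z/cos(z), z)


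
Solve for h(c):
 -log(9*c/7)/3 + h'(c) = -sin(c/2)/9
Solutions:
 h(c) = C1 + c*log(c)/3 - c*log(7) - c/3 + 2*c*log(21)/3 + 2*cos(c/2)/9


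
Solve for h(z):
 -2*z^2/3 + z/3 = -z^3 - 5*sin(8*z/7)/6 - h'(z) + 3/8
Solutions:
 h(z) = C1 - z^4/4 + 2*z^3/9 - z^2/6 + 3*z/8 + 35*cos(8*z/7)/48


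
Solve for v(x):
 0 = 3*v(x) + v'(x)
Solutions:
 v(x) = C1*exp(-3*x)


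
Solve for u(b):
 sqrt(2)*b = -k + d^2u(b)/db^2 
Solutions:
 u(b) = C1 + C2*b + sqrt(2)*b^3/6 + b^2*k/2


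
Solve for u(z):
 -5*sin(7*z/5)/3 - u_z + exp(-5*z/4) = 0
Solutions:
 u(z) = C1 + 25*cos(7*z/5)/21 - 4*exp(-5*z/4)/5


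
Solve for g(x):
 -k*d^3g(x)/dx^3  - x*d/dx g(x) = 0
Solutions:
 g(x) = C1 + Integral(C2*airyai(x*(-1/k)^(1/3)) + C3*airybi(x*(-1/k)^(1/3)), x)


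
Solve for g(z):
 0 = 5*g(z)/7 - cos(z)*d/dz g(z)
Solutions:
 g(z) = C1*(sin(z) + 1)^(5/14)/(sin(z) - 1)^(5/14)


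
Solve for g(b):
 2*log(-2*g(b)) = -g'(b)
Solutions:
 Integral(1/(log(-_y) + log(2)), (_y, g(b)))/2 = C1 - b


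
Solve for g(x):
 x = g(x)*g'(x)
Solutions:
 g(x) = -sqrt(C1 + x^2)
 g(x) = sqrt(C1 + x^2)


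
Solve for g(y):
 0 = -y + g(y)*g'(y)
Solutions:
 g(y) = -sqrt(C1 + y^2)
 g(y) = sqrt(C1 + y^2)


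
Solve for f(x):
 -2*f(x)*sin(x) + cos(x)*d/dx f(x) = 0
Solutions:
 f(x) = C1/cos(x)^2


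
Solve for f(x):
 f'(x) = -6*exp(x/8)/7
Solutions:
 f(x) = C1 - 48*exp(x/8)/7


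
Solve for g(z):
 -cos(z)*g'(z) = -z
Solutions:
 g(z) = C1 + Integral(z/cos(z), z)


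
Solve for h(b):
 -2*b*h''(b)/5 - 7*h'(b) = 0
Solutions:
 h(b) = C1 + C2/b^(33/2)


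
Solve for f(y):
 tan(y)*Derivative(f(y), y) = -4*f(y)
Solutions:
 f(y) = C1/sin(y)^4


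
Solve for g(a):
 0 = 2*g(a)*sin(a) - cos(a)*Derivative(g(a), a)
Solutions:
 g(a) = C1/cos(a)^2


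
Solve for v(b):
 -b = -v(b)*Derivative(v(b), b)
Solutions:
 v(b) = -sqrt(C1 + b^2)
 v(b) = sqrt(C1 + b^2)


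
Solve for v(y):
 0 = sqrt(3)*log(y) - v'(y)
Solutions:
 v(y) = C1 + sqrt(3)*y*log(y) - sqrt(3)*y


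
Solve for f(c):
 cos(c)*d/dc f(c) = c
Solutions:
 f(c) = C1 + Integral(c/cos(c), c)


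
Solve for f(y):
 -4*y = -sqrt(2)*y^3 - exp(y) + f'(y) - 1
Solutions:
 f(y) = C1 + sqrt(2)*y^4/4 - 2*y^2 + y + exp(y)


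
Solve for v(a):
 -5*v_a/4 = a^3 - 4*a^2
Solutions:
 v(a) = C1 - a^4/5 + 16*a^3/15


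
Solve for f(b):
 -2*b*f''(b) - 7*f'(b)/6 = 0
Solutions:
 f(b) = C1 + C2*b^(5/12)


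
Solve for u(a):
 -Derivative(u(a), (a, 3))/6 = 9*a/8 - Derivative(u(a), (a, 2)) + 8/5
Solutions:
 u(a) = C1 + C2*a + C3*exp(6*a) + 3*a^3/16 + 143*a^2/160


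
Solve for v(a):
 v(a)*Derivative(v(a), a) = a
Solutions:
 v(a) = -sqrt(C1 + a^2)
 v(a) = sqrt(C1 + a^2)


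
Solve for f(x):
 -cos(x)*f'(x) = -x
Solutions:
 f(x) = C1 + Integral(x/cos(x), x)


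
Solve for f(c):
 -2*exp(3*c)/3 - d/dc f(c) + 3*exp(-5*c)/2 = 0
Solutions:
 f(c) = C1 - 2*exp(3*c)/9 - 3*exp(-5*c)/10


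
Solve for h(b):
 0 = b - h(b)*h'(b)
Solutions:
 h(b) = -sqrt(C1 + b^2)
 h(b) = sqrt(C1 + b^2)


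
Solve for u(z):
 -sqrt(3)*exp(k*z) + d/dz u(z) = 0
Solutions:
 u(z) = C1 + sqrt(3)*exp(k*z)/k


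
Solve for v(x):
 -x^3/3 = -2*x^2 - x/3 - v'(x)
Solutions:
 v(x) = C1 + x^4/12 - 2*x^3/3 - x^2/6


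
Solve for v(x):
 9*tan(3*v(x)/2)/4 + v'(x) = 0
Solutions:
 v(x) = -2*asin(C1*exp(-27*x/8))/3 + 2*pi/3
 v(x) = 2*asin(C1*exp(-27*x/8))/3


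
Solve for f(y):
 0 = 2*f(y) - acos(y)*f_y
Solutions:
 f(y) = C1*exp(2*Integral(1/acos(y), y))


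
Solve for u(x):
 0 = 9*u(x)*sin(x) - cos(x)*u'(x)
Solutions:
 u(x) = C1/cos(x)^9


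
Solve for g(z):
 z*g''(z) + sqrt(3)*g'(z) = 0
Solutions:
 g(z) = C1 + C2*z^(1 - sqrt(3))


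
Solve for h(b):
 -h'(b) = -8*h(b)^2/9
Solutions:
 h(b) = -9/(C1 + 8*b)


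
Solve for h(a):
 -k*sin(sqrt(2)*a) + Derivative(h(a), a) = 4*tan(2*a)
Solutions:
 h(a) = C1 - sqrt(2)*k*cos(sqrt(2)*a)/2 - 2*log(cos(2*a))


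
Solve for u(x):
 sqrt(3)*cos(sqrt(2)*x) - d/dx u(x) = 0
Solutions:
 u(x) = C1 + sqrt(6)*sin(sqrt(2)*x)/2


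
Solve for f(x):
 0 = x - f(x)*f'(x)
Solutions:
 f(x) = -sqrt(C1 + x^2)
 f(x) = sqrt(C1 + x^2)


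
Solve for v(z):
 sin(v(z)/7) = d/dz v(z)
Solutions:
 -z + 7*log(cos(v(z)/7) - 1)/2 - 7*log(cos(v(z)/7) + 1)/2 = C1


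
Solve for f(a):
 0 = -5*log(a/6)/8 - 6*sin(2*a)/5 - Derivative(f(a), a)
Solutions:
 f(a) = C1 - 5*a*log(a)/8 + 5*a/8 + 5*a*log(6)/8 + 3*cos(2*a)/5


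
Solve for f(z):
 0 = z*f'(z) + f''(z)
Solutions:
 f(z) = C1 + C2*erf(sqrt(2)*z/2)


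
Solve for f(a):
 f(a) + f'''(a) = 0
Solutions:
 f(a) = C3*exp(-a) + (C1*sin(sqrt(3)*a/2) + C2*cos(sqrt(3)*a/2))*exp(a/2)


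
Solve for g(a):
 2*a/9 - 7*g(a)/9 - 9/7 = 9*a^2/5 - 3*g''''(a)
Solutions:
 g(a) = C1*exp(-21^(1/4)*a/3) + C2*exp(21^(1/4)*a/3) + C3*sin(21^(1/4)*a/3) + C4*cos(21^(1/4)*a/3) - 81*a^2/35 + 2*a/7 - 81/49


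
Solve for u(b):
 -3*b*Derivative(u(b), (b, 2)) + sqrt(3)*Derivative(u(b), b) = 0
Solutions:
 u(b) = C1 + C2*b^(sqrt(3)/3 + 1)


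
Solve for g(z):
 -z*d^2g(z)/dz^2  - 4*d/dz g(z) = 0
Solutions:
 g(z) = C1 + C2/z^3


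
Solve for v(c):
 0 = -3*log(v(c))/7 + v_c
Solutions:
 Integral(1/log(_y), (_y, v(c))) = C1 + 3*c/7


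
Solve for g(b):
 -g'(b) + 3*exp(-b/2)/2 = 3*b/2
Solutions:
 g(b) = C1 - 3*b^2/4 - 3*exp(-b/2)


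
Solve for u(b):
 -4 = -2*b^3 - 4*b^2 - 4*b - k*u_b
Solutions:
 u(b) = C1 - b^4/(2*k) - 4*b^3/(3*k) - 2*b^2/k + 4*b/k


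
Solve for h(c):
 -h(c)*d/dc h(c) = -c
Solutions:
 h(c) = -sqrt(C1 + c^2)
 h(c) = sqrt(C1 + c^2)


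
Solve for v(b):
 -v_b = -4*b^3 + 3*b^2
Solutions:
 v(b) = C1 + b^4 - b^3


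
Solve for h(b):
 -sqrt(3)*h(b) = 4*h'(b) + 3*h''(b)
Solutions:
 h(b) = (C1*sin(b*sqrt(-4 + 3*sqrt(3))/3) + C2*cos(b*sqrt(-4 + 3*sqrt(3))/3))*exp(-2*b/3)


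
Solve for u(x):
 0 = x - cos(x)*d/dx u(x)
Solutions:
 u(x) = C1 + Integral(x/cos(x), x)


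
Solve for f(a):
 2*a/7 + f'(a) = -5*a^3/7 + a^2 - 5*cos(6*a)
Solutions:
 f(a) = C1 - 5*a^4/28 + a^3/3 - a^2/7 - 5*sin(6*a)/6


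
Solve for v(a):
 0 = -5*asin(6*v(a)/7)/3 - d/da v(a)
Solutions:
 Integral(1/asin(6*_y/7), (_y, v(a))) = C1 - 5*a/3


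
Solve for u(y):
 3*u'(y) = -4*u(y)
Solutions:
 u(y) = C1*exp(-4*y/3)


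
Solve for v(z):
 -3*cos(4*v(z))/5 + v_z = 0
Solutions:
 -3*z/5 - log(sin(4*v(z)) - 1)/8 + log(sin(4*v(z)) + 1)/8 = C1


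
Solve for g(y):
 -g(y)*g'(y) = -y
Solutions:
 g(y) = -sqrt(C1 + y^2)
 g(y) = sqrt(C1 + y^2)


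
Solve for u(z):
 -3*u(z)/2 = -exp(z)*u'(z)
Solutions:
 u(z) = C1*exp(-3*exp(-z)/2)


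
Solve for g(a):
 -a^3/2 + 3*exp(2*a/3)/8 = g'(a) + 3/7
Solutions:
 g(a) = C1 - a^4/8 - 3*a/7 + 9*exp(2*a/3)/16


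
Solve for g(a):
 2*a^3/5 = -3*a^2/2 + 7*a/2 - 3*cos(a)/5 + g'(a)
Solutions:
 g(a) = C1 + a^4/10 + a^3/2 - 7*a^2/4 + 3*sin(a)/5


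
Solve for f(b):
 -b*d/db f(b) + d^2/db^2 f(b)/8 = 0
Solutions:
 f(b) = C1 + C2*erfi(2*b)


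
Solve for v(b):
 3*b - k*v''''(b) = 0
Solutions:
 v(b) = C1 + C2*b + C3*b^2 + C4*b^3 + b^5/(40*k)


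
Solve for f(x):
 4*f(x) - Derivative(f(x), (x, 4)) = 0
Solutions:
 f(x) = C1*exp(-sqrt(2)*x) + C2*exp(sqrt(2)*x) + C3*sin(sqrt(2)*x) + C4*cos(sqrt(2)*x)


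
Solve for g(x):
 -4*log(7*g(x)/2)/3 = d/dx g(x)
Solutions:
 -3*Integral(1/(-log(_y) - log(7) + log(2)), (_y, g(x)))/4 = C1 - x


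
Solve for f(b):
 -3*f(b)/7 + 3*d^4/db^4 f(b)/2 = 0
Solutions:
 f(b) = C1*exp(-2^(1/4)*7^(3/4)*b/7) + C2*exp(2^(1/4)*7^(3/4)*b/7) + C3*sin(2^(1/4)*7^(3/4)*b/7) + C4*cos(2^(1/4)*7^(3/4)*b/7)


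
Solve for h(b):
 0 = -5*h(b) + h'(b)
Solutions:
 h(b) = C1*exp(5*b)


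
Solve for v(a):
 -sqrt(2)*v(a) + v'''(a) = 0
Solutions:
 v(a) = C3*exp(2^(1/6)*a) + (C1*sin(2^(1/6)*sqrt(3)*a/2) + C2*cos(2^(1/6)*sqrt(3)*a/2))*exp(-2^(1/6)*a/2)


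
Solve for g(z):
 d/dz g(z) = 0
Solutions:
 g(z) = C1


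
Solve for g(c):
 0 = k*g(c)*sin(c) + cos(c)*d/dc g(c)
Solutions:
 g(c) = C1*exp(k*log(cos(c)))


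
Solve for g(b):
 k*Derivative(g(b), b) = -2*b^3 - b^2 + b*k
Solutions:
 g(b) = C1 - b^4/(2*k) - b^3/(3*k) + b^2/2


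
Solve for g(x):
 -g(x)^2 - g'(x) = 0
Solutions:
 g(x) = 1/(C1 + x)


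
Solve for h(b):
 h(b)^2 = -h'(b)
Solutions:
 h(b) = 1/(C1 + b)


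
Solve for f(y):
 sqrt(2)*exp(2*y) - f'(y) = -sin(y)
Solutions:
 f(y) = C1 + sqrt(2)*exp(2*y)/2 - cos(y)


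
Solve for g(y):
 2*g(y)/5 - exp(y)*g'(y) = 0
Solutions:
 g(y) = C1*exp(-2*exp(-y)/5)


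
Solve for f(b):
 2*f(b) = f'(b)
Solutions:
 f(b) = C1*exp(2*b)


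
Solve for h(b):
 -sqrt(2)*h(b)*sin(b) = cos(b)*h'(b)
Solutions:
 h(b) = C1*cos(b)^(sqrt(2))


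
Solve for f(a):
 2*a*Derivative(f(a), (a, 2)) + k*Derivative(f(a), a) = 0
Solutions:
 f(a) = C1 + a^(1 - re(k)/2)*(C2*sin(log(a)*Abs(im(k))/2) + C3*cos(log(a)*im(k)/2))


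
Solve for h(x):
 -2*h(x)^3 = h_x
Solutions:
 h(x) = -sqrt(2)*sqrt(-1/(C1 - 2*x))/2
 h(x) = sqrt(2)*sqrt(-1/(C1 - 2*x))/2


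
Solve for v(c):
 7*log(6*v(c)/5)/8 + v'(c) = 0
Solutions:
 -8*Integral(1/(-log(_y) - log(6) + log(5)), (_y, v(c)))/7 = C1 - c


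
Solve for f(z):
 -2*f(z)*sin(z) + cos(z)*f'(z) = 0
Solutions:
 f(z) = C1/cos(z)^2


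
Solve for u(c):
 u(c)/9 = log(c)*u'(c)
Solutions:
 u(c) = C1*exp(Integral(1/log(c), c)/9)


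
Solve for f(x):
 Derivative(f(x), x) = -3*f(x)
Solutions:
 f(x) = C1*exp(-3*x)


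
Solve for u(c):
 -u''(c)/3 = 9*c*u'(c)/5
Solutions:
 u(c) = C1 + C2*erf(3*sqrt(30)*c/10)


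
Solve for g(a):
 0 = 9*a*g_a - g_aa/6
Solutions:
 g(a) = C1 + C2*erfi(3*sqrt(3)*a)


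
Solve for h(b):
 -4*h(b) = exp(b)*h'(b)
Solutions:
 h(b) = C1*exp(4*exp(-b))


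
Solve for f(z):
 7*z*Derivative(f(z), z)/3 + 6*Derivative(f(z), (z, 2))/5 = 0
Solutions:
 f(z) = C1 + C2*erf(sqrt(35)*z/6)


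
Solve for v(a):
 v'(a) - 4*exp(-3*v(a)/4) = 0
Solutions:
 v(a) = 4*log(C1 + 3*a)/3
 v(a) = 4*log((-1 - sqrt(3)*I)*(C1 + 3*a)^(1/3)/2)
 v(a) = 4*log((-1 + sqrt(3)*I)*(C1 + 3*a)^(1/3)/2)


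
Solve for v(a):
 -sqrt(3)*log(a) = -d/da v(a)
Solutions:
 v(a) = C1 + sqrt(3)*a*log(a) - sqrt(3)*a


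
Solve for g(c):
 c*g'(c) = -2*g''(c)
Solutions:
 g(c) = C1 + C2*erf(c/2)


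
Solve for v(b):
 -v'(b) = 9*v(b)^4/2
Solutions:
 v(b) = 2^(1/3)*(1/(C1 + 27*b))^(1/3)
 v(b) = 2^(1/3)*(-3^(2/3) - 3*3^(1/6)*I)*(1/(C1 + 9*b))^(1/3)/6
 v(b) = 2^(1/3)*(-3^(2/3) + 3*3^(1/6)*I)*(1/(C1 + 9*b))^(1/3)/6


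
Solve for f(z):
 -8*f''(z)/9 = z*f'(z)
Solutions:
 f(z) = C1 + C2*erf(3*z/4)


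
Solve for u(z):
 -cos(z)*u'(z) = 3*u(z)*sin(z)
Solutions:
 u(z) = C1*cos(z)^3


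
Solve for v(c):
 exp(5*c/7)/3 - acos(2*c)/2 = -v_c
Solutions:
 v(c) = C1 + c*acos(2*c)/2 - sqrt(1 - 4*c^2)/4 - 7*exp(5*c/7)/15


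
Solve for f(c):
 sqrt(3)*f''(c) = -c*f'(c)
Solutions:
 f(c) = C1 + C2*erf(sqrt(2)*3^(3/4)*c/6)


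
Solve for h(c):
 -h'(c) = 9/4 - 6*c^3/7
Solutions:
 h(c) = C1 + 3*c^4/14 - 9*c/4


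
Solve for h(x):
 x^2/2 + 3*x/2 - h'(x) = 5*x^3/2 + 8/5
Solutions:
 h(x) = C1 - 5*x^4/8 + x^3/6 + 3*x^2/4 - 8*x/5


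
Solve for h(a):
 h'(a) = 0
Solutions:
 h(a) = C1


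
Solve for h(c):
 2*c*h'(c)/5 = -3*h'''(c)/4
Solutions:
 h(c) = C1 + Integral(C2*airyai(-2*15^(2/3)*c/15) + C3*airybi(-2*15^(2/3)*c/15), c)


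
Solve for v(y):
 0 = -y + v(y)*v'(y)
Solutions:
 v(y) = -sqrt(C1 + y^2)
 v(y) = sqrt(C1 + y^2)


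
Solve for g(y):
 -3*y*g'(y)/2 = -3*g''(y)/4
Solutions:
 g(y) = C1 + C2*erfi(y)


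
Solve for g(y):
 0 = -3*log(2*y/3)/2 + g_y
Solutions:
 g(y) = C1 + 3*y*log(y)/2 - 3*y*log(3)/2 - 3*y/2 + 3*y*log(2)/2


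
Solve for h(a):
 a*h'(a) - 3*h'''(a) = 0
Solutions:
 h(a) = C1 + Integral(C2*airyai(3^(2/3)*a/3) + C3*airybi(3^(2/3)*a/3), a)


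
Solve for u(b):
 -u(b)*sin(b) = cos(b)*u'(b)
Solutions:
 u(b) = C1*cos(b)


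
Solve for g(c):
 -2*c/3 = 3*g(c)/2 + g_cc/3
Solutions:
 g(c) = C1*sin(3*sqrt(2)*c/2) + C2*cos(3*sqrt(2)*c/2) - 4*c/9


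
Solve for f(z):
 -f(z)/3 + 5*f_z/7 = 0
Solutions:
 f(z) = C1*exp(7*z/15)


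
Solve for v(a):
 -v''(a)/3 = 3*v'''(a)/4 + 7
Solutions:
 v(a) = C1 + C2*a + C3*exp(-4*a/9) - 21*a^2/2


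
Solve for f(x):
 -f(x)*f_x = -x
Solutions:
 f(x) = -sqrt(C1 + x^2)
 f(x) = sqrt(C1 + x^2)


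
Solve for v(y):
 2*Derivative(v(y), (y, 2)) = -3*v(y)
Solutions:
 v(y) = C1*sin(sqrt(6)*y/2) + C2*cos(sqrt(6)*y/2)


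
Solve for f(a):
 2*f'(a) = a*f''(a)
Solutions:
 f(a) = C1 + C2*a^3


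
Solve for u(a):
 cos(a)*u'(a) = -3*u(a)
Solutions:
 u(a) = C1*(sin(a) - 1)^(3/2)/(sin(a) + 1)^(3/2)


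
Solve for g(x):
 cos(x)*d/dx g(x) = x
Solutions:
 g(x) = C1 + Integral(x/cos(x), x)


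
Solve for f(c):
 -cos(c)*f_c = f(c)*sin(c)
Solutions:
 f(c) = C1*cos(c)


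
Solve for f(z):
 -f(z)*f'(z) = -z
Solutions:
 f(z) = -sqrt(C1 + z^2)
 f(z) = sqrt(C1 + z^2)


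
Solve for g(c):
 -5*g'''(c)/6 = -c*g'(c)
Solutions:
 g(c) = C1 + Integral(C2*airyai(5^(2/3)*6^(1/3)*c/5) + C3*airybi(5^(2/3)*6^(1/3)*c/5), c)


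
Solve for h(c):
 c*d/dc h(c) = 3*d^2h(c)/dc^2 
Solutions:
 h(c) = C1 + C2*erfi(sqrt(6)*c/6)


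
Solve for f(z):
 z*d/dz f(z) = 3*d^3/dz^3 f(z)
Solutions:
 f(z) = C1 + Integral(C2*airyai(3^(2/3)*z/3) + C3*airybi(3^(2/3)*z/3), z)


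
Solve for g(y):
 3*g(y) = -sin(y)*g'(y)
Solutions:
 g(y) = C1*(cos(y) + 1)^(3/2)/(cos(y) - 1)^(3/2)


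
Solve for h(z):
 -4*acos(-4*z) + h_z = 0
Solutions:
 h(z) = C1 + 4*z*acos(-4*z) + sqrt(1 - 16*z^2)


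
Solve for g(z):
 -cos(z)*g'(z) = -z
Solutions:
 g(z) = C1 + Integral(z/cos(z), z)


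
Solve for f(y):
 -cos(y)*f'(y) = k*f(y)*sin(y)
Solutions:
 f(y) = C1*exp(k*log(cos(y)))


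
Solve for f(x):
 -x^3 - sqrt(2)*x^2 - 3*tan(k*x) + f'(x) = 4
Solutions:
 f(x) = C1 + x^4/4 + sqrt(2)*x^3/3 + 4*x + 3*Piecewise((-log(cos(k*x))/k, Ne(k, 0)), (0, True))


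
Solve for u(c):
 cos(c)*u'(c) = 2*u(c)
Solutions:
 u(c) = C1*(sin(c) + 1)/(sin(c) - 1)


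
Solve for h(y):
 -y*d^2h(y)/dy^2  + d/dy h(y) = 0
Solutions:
 h(y) = C1 + C2*y^2


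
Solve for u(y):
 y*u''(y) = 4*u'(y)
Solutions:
 u(y) = C1 + C2*y^5


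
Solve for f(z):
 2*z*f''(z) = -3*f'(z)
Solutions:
 f(z) = C1 + C2/sqrt(z)


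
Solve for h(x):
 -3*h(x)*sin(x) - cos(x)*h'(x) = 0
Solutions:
 h(x) = C1*cos(x)^3


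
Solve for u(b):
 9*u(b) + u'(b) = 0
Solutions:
 u(b) = C1*exp(-9*b)


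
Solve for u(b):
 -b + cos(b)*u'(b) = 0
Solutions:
 u(b) = C1 + Integral(b/cos(b), b)


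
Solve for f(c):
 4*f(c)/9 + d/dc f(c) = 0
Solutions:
 f(c) = C1*exp(-4*c/9)


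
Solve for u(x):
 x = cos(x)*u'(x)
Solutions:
 u(x) = C1 + Integral(x/cos(x), x)


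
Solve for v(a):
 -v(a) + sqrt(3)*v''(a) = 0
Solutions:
 v(a) = C1*exp(-3^(3/4)*a/3) + C2*exp(3^(3/4)*a/3)


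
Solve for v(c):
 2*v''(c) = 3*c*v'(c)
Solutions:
 v(c) = C1 + C2*erfi(sqrt(3)*c/2)


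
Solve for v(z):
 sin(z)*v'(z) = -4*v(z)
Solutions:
 v(z) = C1*(cos(z)^2 + 2*cos(z) + 1)/(cos(z)^2 - 2*cos(z) + 1)


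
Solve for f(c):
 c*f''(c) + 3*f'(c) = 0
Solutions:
 f(c) = C1 + C2/c^2


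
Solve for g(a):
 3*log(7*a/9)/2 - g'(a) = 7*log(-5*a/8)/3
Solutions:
 g(a) = C1 - 5*a*log(a)/6 + a*(-3*log(15) + 5/6 + log(7)/2 + 2*log(5)/3 + log(896) - 7*I*pi/3)


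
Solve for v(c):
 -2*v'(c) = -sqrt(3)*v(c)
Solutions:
 v(c) = C1*exp(sqrt(3)*c/2)


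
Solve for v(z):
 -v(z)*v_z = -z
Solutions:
 v(z) = -sqrt(C1 + z^2)
 v(z) = sqrt(C1 + z^2)


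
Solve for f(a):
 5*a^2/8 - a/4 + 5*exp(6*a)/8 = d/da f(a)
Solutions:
 f(a) = C1 + 5*a^3/24 - a^2/8 + 5*exp(6*a)/48


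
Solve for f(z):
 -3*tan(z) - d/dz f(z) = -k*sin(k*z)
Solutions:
 f(z) = C1 + k*Piecewise((-cos(k*z)/k, Ne(k, 0)), (0, True)) + 3*log(cos(z))


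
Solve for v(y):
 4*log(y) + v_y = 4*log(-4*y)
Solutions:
 v(y) = C1 + 4*y*(2*log(2) + I*pi)


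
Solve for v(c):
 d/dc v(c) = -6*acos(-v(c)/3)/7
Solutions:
 Integral(1/acos(-_y/3), (_y, v(c))) = C1 - 6*c/7


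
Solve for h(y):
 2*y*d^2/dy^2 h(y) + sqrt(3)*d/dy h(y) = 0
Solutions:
 h(y) = C1 + C2*y^(1 - sqrt(3)/2)


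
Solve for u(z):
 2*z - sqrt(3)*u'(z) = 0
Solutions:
 u(z) = C1 + sqrt(3)*z^2/3


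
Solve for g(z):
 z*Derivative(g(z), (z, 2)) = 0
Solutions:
 g(z) = C1 + C2*z


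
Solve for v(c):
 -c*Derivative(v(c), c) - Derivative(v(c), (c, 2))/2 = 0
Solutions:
 v(c) = C1 + C2*erf(c)


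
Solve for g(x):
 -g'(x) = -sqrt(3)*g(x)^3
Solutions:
 g(x) = -sqrt(2)*sqrt(-1/(C1 + sqrt(3)*x))/2
 g(x) = sqrt(2)*sqrt(-1/(C1 + sqrt(3)*x))/2


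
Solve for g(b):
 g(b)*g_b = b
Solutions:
 g(b) = -sqrt(C1 + b^2)
 g(b) = sqrt(C1 + b^2)


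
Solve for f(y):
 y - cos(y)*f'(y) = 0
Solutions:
 f(y) = C1 + Integral(y/cos(y), y)


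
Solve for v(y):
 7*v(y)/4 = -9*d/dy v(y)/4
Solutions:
 v(y) = C1*exp(-7*y/9)


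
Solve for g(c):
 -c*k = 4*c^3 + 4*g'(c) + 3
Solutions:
 g(c) = C1 - c^4/4 - c^2*k/8 - 3*c/4


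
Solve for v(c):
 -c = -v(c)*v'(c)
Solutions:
 v(c) = -sqrt(C1 + c^2)
 v(c) = sqrt(C1 + c^2)


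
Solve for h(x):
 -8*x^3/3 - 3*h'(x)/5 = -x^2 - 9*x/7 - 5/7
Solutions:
 h(x) = C1 - 10*x^4/9 + 5*x^3/9 + 15*x^2/14 + 25*x/21


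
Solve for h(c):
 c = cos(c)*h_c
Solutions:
 h(c) = C1 + Integral(c/cos(c), c)


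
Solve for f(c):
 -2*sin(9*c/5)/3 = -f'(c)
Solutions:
 f(c) = C1 - 10*cos(9*c/5)/27


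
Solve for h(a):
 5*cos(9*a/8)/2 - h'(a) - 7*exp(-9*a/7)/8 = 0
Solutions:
 h(a) = C1 + 20*sin(9*a/8)/9 + 49*exp(-9*a/7)/72


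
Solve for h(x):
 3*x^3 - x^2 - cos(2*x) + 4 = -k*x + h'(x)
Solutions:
 h(x) = C1 + k*x^2/2 + 3*x^4/4 - x^3/3 + 4*x - sin(2*x)/2


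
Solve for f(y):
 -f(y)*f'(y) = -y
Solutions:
 f(y) = -sqrt(C1 + y^2)
 f(y) = sqrt(C1 + y^2)


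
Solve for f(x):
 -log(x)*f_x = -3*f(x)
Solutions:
 f(x) = C1*exp(3*Integral(1/log(x), x))


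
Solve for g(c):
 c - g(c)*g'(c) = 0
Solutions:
 g(c) = -sqrt(C1 + c^2)
 g(c) = sqrt(C1 + c^2)


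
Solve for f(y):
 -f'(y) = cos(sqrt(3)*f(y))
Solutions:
 f(y) = sqrt(3)*(pi - asin((exp(2*sqrt(3)*C1) + exp(2*sqrt(3)*y))/(exp(2*sqrt(3)*C1) - exp(2*sqrt(3)*y))))/3
 f(y) = sqrt(3)*asin((exp(2*sqrt(3)*C1) + exp(2*sqrt(3)*y))/(exp(2*sqrt(3)*C1) - exp(2*sqrt(3)*y)))/3


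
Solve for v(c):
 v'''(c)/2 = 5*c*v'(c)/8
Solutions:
 v(c) = C1 + Integral(C2*airyai(10^(1/3)*c/2) + C3*airybi(10^(1/3)*c/2), c)


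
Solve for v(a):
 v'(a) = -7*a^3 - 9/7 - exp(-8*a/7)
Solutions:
 v(a) = C1 - 7*a^4/4 - 9*a/7 + 7*exp(-8*a/7)/8


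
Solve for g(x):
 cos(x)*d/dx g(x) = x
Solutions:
 g(x) = C1 + Integral(x/cos(x), x)


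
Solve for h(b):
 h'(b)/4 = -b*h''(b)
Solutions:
 h(b) = C1 + C2*b^(3/4)


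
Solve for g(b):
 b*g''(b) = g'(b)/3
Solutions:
 g(b) = C1 + C2*b^(4/3)


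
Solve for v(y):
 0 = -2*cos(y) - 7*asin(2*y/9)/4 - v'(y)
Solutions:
 v(y) = C1 - 7*y*asin(2*y/9)/4 - 7*sqrt(81 - 4*y^2)/8 - 2*sin(y)


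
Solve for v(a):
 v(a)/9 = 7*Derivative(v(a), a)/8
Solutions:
 v(a) = C1*exp(8*a/63)


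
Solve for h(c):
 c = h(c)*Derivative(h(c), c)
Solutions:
 h(c) = -sqrt(C1 + c^2)
 h(c) = sqrt(C1 + c^2)


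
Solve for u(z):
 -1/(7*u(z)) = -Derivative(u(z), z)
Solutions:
 u(z) = -sqrt(C1 + 14*z)/7
 u(z) = sqrt(C1 + 14*z)/7


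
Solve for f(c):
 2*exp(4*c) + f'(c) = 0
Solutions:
 f(c) = C1 - exp(4*c)/2


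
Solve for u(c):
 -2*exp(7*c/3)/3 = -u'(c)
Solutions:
 u(c) = C1 + 2*exp(7*c/3)/7


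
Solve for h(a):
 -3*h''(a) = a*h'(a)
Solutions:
 h(a) = C1 + C2*erf(sqrt(6)*a/6)


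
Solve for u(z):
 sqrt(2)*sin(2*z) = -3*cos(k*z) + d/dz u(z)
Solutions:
 u(z) = C1 - sqrt(2)*cos(2*z)/2 + 3*sin(k*z)/k


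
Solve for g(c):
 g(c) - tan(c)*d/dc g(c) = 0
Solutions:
 g(c) = C1*sin(c)


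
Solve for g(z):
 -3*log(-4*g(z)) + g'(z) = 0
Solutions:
 -Integral(1/(log(-_y) + 2*log(2)), (_y, g(z)))/3 = C1 - z


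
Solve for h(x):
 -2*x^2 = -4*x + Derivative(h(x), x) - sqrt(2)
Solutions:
 h(x) = C1 - 2*x^3/3 + 2*x^2 + sqrt(2)*x


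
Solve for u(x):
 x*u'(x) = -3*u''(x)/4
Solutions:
 u(x) = C1 + C2*erf(sqrt(6)*x/3)


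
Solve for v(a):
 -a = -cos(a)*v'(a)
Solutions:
 v(a) = C1 + Integral(a/cos(a), a)


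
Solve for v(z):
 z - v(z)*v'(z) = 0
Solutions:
 v(z) = -sqrt(C1 + z^2)
 v(z) = sqrt(C1 + z^2)


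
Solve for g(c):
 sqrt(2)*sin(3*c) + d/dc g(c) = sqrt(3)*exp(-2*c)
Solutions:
 g(c) = C1 + sqrt(2)*cos(3*c)/3 - sqrt(3)*exp(-2*c)/2


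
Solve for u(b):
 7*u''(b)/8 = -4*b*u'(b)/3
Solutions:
 u(b) = C1 + C2*erf(4*sqrt(21)*b/21)


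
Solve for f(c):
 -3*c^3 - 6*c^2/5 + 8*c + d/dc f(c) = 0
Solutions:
 f(c) = C1 + 3*c^4/4 + 2*c^3/5 - 4*c^2


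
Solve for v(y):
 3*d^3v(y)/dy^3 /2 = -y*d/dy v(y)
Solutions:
 v(y) = C1 + Integral(C2*airyai(-2^(1/3)*3^(2/3)*y/3) + C3*airybi(-2^(1/3)*3^(2/3)*y/3), y)


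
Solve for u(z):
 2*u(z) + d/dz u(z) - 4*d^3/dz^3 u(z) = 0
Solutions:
 u(z) = C1*exp(-3^(1/3)*z*(3^(1/3)/(sqrt(321) + 18)^(1/3) + (sqrt(321) + 18)^(1/3))/12)*sin(3^(1/6)*z*(-3^(2/3)*(sqrt(321) + 18)^(1/3) + 3/(sqrt(321) + 18)^(1/3))/12) + C2*exp(-3^(1/3)*z*(3^(1/3)/(sqrt(321) + 18)^(1/3) + (sqrt(321) + 18)^(1/3))/12)*cos(3^(1/6)*z*(-3^(2/3)*(sqrt(321) + 18)^(1/3) + 3/(sqrt(321) + 18)^(1/3))/12) + C3*exp(3^(1/3)*z*(3^(1/3)/(sqrt(321) + 18)^(1/3) + (sqrt(321) + 18)^(1/3))/6)


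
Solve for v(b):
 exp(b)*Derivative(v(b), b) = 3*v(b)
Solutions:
 v(b) = C1*exp(-3*exp(-b))


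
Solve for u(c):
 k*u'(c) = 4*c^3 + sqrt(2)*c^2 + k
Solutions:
 u(c) = C1 + c^4/k + sqrt(2)*c^3/(3*k) + c


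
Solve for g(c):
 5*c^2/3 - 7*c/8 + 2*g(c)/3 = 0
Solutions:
 g(c) = c*(21 - 40*c)/16


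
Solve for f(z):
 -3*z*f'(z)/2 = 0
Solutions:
 f(z) = C1


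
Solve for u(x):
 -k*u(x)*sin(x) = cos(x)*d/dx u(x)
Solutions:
 u(x) = C1*exp(k*log(cos(x)))


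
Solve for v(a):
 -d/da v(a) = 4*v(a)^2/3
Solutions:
 v(a) = 3/(C1 + 4*a)


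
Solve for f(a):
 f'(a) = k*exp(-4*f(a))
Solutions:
 f(a) = log(-I*(C1 + 4*a*k)^(1/4))
 f(a) = log(I*(C1 + 4*a*k)^(1/4))
 f(a) = log(-(C1 + 4*a*k)^(1/4))
 f(a) = log(C1 + 4*a*k)/4


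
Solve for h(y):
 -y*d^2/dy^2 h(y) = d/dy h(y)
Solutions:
 h(y) = C1 + C2*log(y)


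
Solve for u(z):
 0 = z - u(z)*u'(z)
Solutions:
 u(z) = -sqrt(C1 + z^2)
 u(z) = sqrt(C1 + z^2)


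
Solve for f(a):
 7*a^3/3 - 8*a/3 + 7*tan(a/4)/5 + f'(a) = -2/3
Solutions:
 f(a) = C1 - 7*a^4/12 + 4*a^2/3 - 2*a/3 + 28*log(cos(a/4))/5


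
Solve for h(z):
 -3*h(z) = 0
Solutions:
 h(z) = 0


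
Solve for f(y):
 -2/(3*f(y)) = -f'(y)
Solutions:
 f(y) = -sqrt(C1 + 12*y)/3
 f(y) = sqrt(C1 + 12*y)/3


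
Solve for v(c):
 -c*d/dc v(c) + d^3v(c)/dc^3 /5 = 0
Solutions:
 v(c) = C1 + Integral(C2*airyai(5^(1/3)*c) + C3*airybi(5^(1/3)*c), c)


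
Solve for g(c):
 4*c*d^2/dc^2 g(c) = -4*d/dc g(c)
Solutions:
 g(c) = C1 + C2*log(c)


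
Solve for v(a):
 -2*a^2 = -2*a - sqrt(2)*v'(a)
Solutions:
 v(a) = C1 + sqrt(2)*a^3/3 - sqrt(2)*a^2/2


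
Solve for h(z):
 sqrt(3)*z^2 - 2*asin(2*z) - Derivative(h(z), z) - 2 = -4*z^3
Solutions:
 h(z) = C1 + z^4 + sqrt(3)*z^3/3 - 2*z*asin(2*z) - 2*z - sqrt(1 - 4*z^2)


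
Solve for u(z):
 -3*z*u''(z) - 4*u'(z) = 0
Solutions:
 u(z) = C1 + C2/z^(1/3)


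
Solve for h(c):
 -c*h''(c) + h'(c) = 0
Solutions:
 h(c) = C1 + C2*c^2


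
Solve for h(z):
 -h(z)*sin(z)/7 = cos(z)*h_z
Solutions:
 h(z) = C1*cos(z)^(1/7)


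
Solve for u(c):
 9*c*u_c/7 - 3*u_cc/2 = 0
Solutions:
 u(c) = C1 + C2*erfi(sqrt(21)*c/7)


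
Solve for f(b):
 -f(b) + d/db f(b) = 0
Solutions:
 f(b) = C1*exp(b)


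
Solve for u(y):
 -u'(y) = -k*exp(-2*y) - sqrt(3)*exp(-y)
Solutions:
 u(y) = C1 - k*exp(-2*y)/2 - sqrt(3)*exp(-y)


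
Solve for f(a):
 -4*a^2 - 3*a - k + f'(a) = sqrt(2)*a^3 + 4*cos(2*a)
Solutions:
 f(a) = C1 + sqrt(2)*a^4/4 + 4*a^3/3 + 3*a^2/2 + a*k + 2*sin(2*a)


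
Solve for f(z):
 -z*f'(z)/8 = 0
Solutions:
 f(z) = C1


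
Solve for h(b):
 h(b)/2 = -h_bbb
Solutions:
 h(b) = C3*exp(-2^(2/3)*b/2) + (C1*sin(2^(2/3)*sqrt(3)*b/4) + C2*cos(2^(2/3)*sqrt(3)*b/4))*exp(2^(2/3)*b/4)


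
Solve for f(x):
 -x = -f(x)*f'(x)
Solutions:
 f(x) = -sqrt(C1 + x^2)
 f(x) = sqrt(C1 + x^2)


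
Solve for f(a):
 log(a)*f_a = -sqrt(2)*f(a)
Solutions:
 f(a) = C1*exp(-sqrt(2)*Integral(1/log(a), a))


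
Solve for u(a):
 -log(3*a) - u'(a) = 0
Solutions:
 u(a) = C1 - a*log(a) - a*log(3) + a


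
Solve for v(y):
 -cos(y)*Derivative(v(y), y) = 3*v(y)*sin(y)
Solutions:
 v(y) = C1*cos(y)^3


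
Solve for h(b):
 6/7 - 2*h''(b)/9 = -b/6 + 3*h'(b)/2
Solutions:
 h(b) = C1 + C2*exp(-27*b/4) + b^2/18 + 944*b/1701


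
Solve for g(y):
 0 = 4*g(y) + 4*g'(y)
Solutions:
 g(y) = C1*exp(-y)


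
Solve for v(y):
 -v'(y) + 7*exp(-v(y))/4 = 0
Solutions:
 v(y) = log(C1 + 7*y/4)


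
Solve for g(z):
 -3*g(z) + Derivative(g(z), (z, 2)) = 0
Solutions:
 g(z) = C1*exp(-sqrt(3)*z) + C2*exp(sqrt(3)*z)


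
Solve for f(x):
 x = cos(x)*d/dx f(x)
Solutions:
 f(x) = C1 + Integral(x/cos(x), x)


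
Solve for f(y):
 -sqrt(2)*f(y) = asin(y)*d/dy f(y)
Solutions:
 f(y) = C1*exp(-sqrt(2)*Integral(1/asin(y), y))


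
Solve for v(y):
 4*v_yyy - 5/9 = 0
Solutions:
 v(y) = C1 + C2*y + C3*y^2 + 5*y^3/216


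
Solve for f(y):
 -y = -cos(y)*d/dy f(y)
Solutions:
 f(y) = C1 + Integral(y/cos(y), y)


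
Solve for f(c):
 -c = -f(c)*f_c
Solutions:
 f(c) = -sqrt(C1 + c^2)
 f(c) = sqrt(C1 + c^2)


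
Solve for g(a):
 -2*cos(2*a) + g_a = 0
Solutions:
 g(a) = C1 + sin(2*a)


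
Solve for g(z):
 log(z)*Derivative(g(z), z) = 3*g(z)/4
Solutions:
 g(z) = C1*exp(3*Integral(1/log(z), z)/4)


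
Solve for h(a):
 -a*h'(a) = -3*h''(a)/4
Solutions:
 h(a) = C1 + C2*erfi(sqrt(6)*a/3)


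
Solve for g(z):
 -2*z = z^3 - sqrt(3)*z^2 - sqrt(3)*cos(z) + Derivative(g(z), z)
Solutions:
 g(z) = C1 - z^4/4 + sqrt(3)*z^3/3 - z^2 + sqrt(3)*sin(z)


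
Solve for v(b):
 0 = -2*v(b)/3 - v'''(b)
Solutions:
 v(b) = C3*exp(-2^(1/3)*3^(2/3)*b/3) + (C1*sin(2^(1/3)*3^(1/6)*b/2) + C2*cos(2^(1/3)*3^(1/6)*b/2))*exp(2^(1/3)*3^(2/3)*b/6)


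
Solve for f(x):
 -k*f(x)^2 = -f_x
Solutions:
 f(x) = -1/(C1 + k*x)


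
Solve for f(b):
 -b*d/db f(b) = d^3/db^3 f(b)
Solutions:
 f(b) = C1 + Integral(C2*airyai(-b) + C3*airybi(-b), b)


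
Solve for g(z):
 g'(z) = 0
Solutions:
 g(z) = C1


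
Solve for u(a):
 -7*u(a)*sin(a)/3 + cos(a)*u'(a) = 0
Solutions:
 u(a) = C1/cos(a)^(7/3)


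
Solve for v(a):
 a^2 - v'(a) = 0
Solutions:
 v(a) = C1 + a^3/3


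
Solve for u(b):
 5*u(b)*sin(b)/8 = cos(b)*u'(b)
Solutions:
 u(b) = C1/cos(b)^(5/8)


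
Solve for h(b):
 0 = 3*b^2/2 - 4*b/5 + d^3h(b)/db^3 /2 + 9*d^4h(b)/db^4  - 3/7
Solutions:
 h(b) = C1 + C2*b + C3*b^2 + C4*exp(-b/18) - b^5/20 + 137*b^4/30 - 11503*b^3/35


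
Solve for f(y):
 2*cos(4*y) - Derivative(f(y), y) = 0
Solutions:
 f(y) = C1 + sin(4*y)/2


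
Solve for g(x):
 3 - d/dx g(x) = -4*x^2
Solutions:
 g(x) = C1 + 4*x^3/3 + 3*x


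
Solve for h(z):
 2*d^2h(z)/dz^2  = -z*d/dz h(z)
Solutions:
 h(z) = C1 + C2*erf(z/2)


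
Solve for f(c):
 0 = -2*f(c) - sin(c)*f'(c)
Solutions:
 f(c) = C1*(cos(c) + 1)/(cos(c) - 1)


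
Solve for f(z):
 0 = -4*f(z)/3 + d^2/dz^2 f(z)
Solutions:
 f(z) = C1*exp(-2*sqrt(3)*z/3) + C2*exp(2*sqrt(3)*z/3)


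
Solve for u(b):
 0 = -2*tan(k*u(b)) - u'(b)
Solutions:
 u(b) = Piecewise((-asin(exp(C1*k - 2*b*k))/k + pi/k, Ne(k, 0)), (nan, True))
 u(b) = Piecewise((asin(exp(C1*k - 2*b*k))/k, Ne(k, 0)), (nan, True))


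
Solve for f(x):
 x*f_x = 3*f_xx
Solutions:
 f(x) = C1 + C2*erfi(sqrt(6)*x/6)


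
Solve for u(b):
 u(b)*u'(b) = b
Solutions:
 u(b) = -sqrt(C1 + b^2)
 u(b) = sqrt(C1 + b^2)


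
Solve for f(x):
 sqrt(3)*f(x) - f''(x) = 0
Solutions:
 f(x) = C1*exp(-3^(1/4)*x) + C2*exp(3^(1/4)*x)


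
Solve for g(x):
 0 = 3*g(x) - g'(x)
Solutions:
 g(x) = C1*exp(3*x)


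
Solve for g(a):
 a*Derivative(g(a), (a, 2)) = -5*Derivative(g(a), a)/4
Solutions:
 g(a) = C1 + C2/a^(1/4)


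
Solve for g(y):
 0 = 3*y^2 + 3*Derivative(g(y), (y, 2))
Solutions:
 g(y) = C1 + C2*y - y^4/12


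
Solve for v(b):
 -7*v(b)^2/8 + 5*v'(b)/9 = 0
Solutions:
 v(b) = -40/(C1 + 63*b)


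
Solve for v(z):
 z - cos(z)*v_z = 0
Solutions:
 v(z) = C1 + Integral(z/cos(z), z)


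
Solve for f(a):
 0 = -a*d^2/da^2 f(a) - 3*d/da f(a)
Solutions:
 f(a) = C1 + C2/a^2


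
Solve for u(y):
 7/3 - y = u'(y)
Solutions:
 u(y) = C1 - y^2/2 + 7*y/3


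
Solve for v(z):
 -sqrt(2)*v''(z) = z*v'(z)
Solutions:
 v(z) = C1 + C2*erf(2^(1/4)*z/2)


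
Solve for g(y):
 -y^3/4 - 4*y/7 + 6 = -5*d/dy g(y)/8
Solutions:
 g(y) = C1 + y^4/10 + 16*y^2/35 - 48*y/5


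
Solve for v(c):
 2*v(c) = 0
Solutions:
 v(c) = 0
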